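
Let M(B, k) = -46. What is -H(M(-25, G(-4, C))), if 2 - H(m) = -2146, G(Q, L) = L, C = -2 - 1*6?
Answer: -2148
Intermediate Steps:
C = -8 (C = -2 - 6 = -8)
H(m) = 2148 (H(m) = 2 - 1*(-2146) = 2 + 2146 = 2148)
-H(M(-25, G(-4, C))) = -1*2148 = -2148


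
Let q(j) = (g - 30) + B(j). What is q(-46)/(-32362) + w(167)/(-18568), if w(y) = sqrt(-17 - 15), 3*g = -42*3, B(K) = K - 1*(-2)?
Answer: 58/16181 - I*sqrt(2)/4642 ≈ 0.0035845 - 0.00030466*I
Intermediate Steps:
B(K) = 2 + K (B(K) = K + 2 = 2 + K)
g = -42 (g = (-42*3)/3 = (1/3)*(-126) = -42)
q(j) = -70 + j (q(j) = (-42 - 30) + (2 + j) = -72 + (2 + j) = -70 + j)
w(y) = 4*I*sqrt(2) (w(y) = sqrt(-32) = 4*I*sqrt(2))
q(-46)/(-32362) + w(167)/(-18568) = (-70 - 46)/(-32362) + (4*I*sqrt(2))/(-18568) = -116*(-1/32362) + (4*I*sqrt(2))*(-1/18568) = 58/16181 - I*sqrt(2)/4642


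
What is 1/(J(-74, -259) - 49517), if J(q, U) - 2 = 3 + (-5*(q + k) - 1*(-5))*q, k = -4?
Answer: -1/78742 ≈ -1.2700e-5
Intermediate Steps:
J(q, U) = 5 + q*(25 - 5*q) (J(q, U) = 2 + (3 + (-5*(q - 4) - 1*(-5))*q) = 2 + (3 + (-5*(-4 + q) + 5)*q) = 2 + (3 + ((20 - 5*q) + 5)*q) = 2 + (3 + (25 - 5*q)*q) = 2 + (3 + q*(25 - 5*q)) = 5 + q*(25 - 5*q))
1/(J(-74, -259) - 49517) = 1/((5 - 5*(-74)**2 + 25*(-74)) - 49517) = 1/((5 - 5*5476 - 1850) - 49517) = 1/((5 - 27380 - 1850) - 49517) = 1/(-29225 - 49517) = 1/(-78742) = -1/78742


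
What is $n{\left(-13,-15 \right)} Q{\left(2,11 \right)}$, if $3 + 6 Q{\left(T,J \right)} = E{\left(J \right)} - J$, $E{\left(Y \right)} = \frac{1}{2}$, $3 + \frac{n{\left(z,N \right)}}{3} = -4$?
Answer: $\frac{189}{4} \approx 47.25$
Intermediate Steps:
$n{\left(z,N \right)} = -21$ ($n{\left(z,N \right)} = -9 + 3 \left(-4\right) = -9 - 12 = -21$)
$E{\left(Y \right)} = \frac{1}{2}$
$Q{\left(T,J \right)} = - \frac{5}{12} - \frac{J}{6}$ ($Q{\left(T,J \right)} = - \frac{1}{2} + \frac{\frac{1}{2} - J}{6} = - \frac{1}{2} - \left(- \frac{1}{12} + \frac{J}{6}\right) = - \frac{5}{12} - \frac{J}{6}$)
$n{\left(-13,-15 \right)} Q{\left(2,11 \right)} = - 21 \left(- \frac{5}{12} - \frac{11}{6}\right) = \left(-21\right) \left(- \frac{9}{4}\right) = \frac{189}{4}$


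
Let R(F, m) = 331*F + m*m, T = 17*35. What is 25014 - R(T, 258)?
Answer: -238495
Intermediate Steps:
T = 595
R(F, m) = m² + 331*F (R(F, m) = 331*F + m² = m² + 331*F)
25014 - R(T, 258) = 25014 - (258² + 331*595) = 25014 - (66564 + 196945) = 25014 - 1*263509 = 25014 - 263509 = -238495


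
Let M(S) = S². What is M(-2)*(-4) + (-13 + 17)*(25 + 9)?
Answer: 120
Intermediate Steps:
M(-2)*(-4) + (-13 + 17)*(25 + 9) = (-2)²*(-4) + (-13 + 17)*(25 + 9) = 4*(-4) + 4*34 = -16 + 136 = 120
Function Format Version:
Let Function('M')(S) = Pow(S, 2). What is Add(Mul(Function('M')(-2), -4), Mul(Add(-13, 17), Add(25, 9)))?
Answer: 120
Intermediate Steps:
Add(Mul(Function('M')(-2), -4), Mul(Add(-13, 17), Add(25, 9))) = Add(Mul(Pow(-2, 2), -4), Mul(Add(-13, 17), Add(25, 9))) = Add(Mul(4, -4), Mul(4, 34)) = Add(-16, 136) = 120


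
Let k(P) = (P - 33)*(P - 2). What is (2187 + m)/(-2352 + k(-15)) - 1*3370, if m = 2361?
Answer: -431739/128 ≈ -3373.0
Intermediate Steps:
k(P) = (-33 + P)*(-2 + P)
(2187 + m)/(-2352 + k(-15)) - 1*3370 = (2187 + 2361)/(-2352 + (66 + (-15)² - 35*(-15))) - 1*3370 = 4548/(-2352 + (66 + 225 + 525)) - 3370 = 4548/(-2352 + 816) - 3370 = 4548/(-1536) - 3370 = 4548*(-1/1536) - 3370 = -379/128 - 3370 = -431739/128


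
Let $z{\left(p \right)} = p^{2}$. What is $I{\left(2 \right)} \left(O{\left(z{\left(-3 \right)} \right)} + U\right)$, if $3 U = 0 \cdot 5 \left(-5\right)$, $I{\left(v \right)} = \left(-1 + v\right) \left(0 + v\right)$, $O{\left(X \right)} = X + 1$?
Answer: $20$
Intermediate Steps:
$O{\left(X \right)} = 1 + X$
$I{\left(v \right)} = v \left(-1 + v\right)$ ($I{\left(v \right)} = \left(-1 + v\right) v = v \left(-1 + v\right)$)
$U = 0$ ($U = \frac{0 \cdot 5 \left(-5\right)}{3} = \frac{0 \left(-5\right)}{3} = \frac{1}{3} \cdot 0 = 0$)
$I{\left(2 \right)} \left(O{\left(z{\left(-3 \right)} \right)} + U\right) = 2 \left(-1 + 2\right) \left(\left(1 + \left(-3\right)^{2}\right) + 0\right) = 2 \cdot 1 \left(\left(1 + 9\right) + 0\right) = 2 \left(10 + 0\right) = 2 \cdot 10 = 20$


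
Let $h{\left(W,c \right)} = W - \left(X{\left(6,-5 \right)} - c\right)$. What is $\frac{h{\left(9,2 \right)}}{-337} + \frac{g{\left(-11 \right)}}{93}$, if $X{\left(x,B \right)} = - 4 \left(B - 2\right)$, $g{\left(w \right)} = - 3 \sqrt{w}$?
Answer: $\frac{17}{337} - \frac{i \sqrt{11}}{31} \approx 0.050445 - 0.10699 i$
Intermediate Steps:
$X{\left(x,B \right)} = 8 - 4 B$ ($X{\left(x,B \right)} = - 4 \left(-2 + B\right) = 8 - 4 B$)
$h{\left(W,c \right)} = -28 + W + c$ ($h{\left(W,c \right)} = W - \left(\left(8 - -20\right) - c\right) = W - \left(\left(8 + 20\right) - c\right) = W - \left(28 - c\right) = W + \left(-28 + c\right) = -28 + W + c$)
$\frac{h{\left(9,2 \right)}}{-337} + \frac{g{\left(-11 \right)}}{93} = \frac{-28 + 9 + 2}{-337} + \frac{\left(-3\right) \sqrt{-11}}{93} = \left(-17\right) \left(- \frac{1}{337}\right) + - 3 i \sqrt{11} \cdot \frac{1}{93} = \frac{17}{337} + - 3 i \sqrt{11} \cdot \frac{1}{93} = \frac{17}{337} - \frac{i \sqrt{11}}{31}$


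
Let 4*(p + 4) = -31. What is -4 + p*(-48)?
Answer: 560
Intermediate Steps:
p = -47/4 (p = -4 + (¼)*(-31) = -4 - 31/4 = -47/4 ≈ -11.750)
-4 + p*(-48) = -4 - 47/4*(-48) = -4 + 564 = 560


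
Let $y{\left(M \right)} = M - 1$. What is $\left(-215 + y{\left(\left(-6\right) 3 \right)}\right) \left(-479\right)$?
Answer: $112086$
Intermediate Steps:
$y{\left(M \right)} = -1 + M$
$\left(-215 + y{\left(\left(-6\right) 3 \right)}\right) \left(-479\right) = \left(-215 - 19\right) \left(-479\right) = \left(-234\right) \left(-479\right) = 112086$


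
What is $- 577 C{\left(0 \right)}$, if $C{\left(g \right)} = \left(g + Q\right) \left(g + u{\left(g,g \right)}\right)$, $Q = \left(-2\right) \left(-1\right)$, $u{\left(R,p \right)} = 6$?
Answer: $-6924$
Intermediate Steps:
$Q = 2$
$C{\left(g \right)} = \left(2 + g\right) \left(6 + g\right)$ ($C{\left(g \right)} = \left(g + 2\right) \left(g + 6\right) = \left(2 + g\right) \left(6 + g\right)$)
$- 577 C{\left(0 \right)} = - 577 \left(12 + 0^{2} + 8 \cdot 0\right) = - 577 \left(12 + 0 + 0\right) = \left(-577\right) 12 = -6924$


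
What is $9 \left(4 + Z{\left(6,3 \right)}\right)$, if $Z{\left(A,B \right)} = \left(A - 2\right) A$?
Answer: $252$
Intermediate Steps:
$Z{\left(A,B \right)} = A \left(-2 + A\right)$ ($Z{\left(A,B \right)} = \left(-2 + A\right) A = A \left(-2 + A\right)$)
$9 \left(4 + Z{\left(6,3 \right)}\right) = 9 \left(4 + 6 \left(-2 + 6\right)\right) = 9 \left(4 + 6 \cdot 4\right) = 9 \left(4 + 24\right) = 9 \cdot 28 = 252$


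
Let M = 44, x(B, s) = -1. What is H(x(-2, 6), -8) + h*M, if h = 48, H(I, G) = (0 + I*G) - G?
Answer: 2128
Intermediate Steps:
H(I, G) = -G + G*I (H(I, G) = (0 + G*I) - G = G*I - G = -G + G*I)
H(x(-2, 6), -8) + h*M = -8*(-1 - 1) + 48*44 = -8*(-2) + 2112 = 16 + 2112 = 2128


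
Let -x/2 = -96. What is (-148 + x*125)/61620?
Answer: 5963/15405 ≈ 0.38708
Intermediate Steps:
x = 192 (x = -2*(-96) = 192)
(-148 + x*125)/61620 = (-148 + 192*125)/61620 = (-148 + 24000)*(1/61620) = 23852*(1/61620) = 5963/15405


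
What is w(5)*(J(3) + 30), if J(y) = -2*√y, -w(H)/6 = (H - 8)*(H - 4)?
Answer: 540 - 36*√3 ≈ 477.65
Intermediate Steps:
w(H) = -6*(-8 + H)*(-4 + H) (w(H) = -6*(H - 8)*(H - 4) = -6*(-8 + H)*(-4 + H))
w(5)*(J(3) + 30) = (-192 - 6*5² + 72*5)*(-2*√3 + 30) = (-192 - 6*25 + 360)*(30 - 2*√3) = (-192 - 150 + 360)*(30 - 2*√3) = 18*(30 - 2*√3) = 540 - 36*√3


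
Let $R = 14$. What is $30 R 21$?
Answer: $8820$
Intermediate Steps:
$30 R 21 = 30 \cdot 14 \cdot 21 = 420 \cdot 21 = 8820$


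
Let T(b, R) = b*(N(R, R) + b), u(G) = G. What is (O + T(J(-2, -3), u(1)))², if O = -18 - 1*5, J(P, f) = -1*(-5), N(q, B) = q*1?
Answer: 49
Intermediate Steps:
N(q, B) = q
J(P, f) = 5
T(b, R) = b*(R + b)
O = -23 (O = -18 - 5 = -23)
(O + T(J(-2, -3), u(1)))² = (-23 + 5*(1 + 5))² = (-23 + 5*6)² = (-23 + 30)² = 7² = 49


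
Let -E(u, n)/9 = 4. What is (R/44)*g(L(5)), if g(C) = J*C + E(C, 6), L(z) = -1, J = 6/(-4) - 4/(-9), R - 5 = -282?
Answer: 174233/792 ≈ 219.99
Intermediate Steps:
R = -277 (R = 5 - 282 = -277)
E(u, n) = -36 (E(u, n) = -9*4 = -36)
J = -19/18 (J = 6*(-¼) - 4*(-⅑) = -3/2 + 4/9 = -19/18 ≈ -1.0556)
g(C) = -36 - 19*C/18 (g(C) = -19*C/18 - 36 = -36 - 19*C/18)
(R/44)*g(L(5)) = (-277/44)*(-36 - 19/18*(-1)) = (-277*1/44)*(-36 + 19/18) = -277/44*(-629/18) = 174233/792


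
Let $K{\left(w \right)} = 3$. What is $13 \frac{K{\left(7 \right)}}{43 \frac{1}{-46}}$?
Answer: $- \frac{1794}{43} \approx -41.721$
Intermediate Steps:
$13 \frac{K{\left(7 \right)}}{43 \frac{1}{-46}} = 13 \frac{3}{43 \frac{1}{-46}} = 13 \frac{3}{43 \left(- \frac{1}{46}\right)} = 13 \frac{3}{- \frac{43}{46}} = 13 \cdot 3 \left(- \frac{46}{43}\right) = 13 \left(- \frac{138}{43}\right) = - \frac{1794}{43}$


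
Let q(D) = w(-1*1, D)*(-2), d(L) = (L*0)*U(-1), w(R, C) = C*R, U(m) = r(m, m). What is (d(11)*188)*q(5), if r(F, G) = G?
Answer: 0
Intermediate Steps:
U(m) = m
d(L) = 0 (d(L) = (L*0)*(-1) = 0*(-1) = 0)
q(D) = 2*D (q(D) = (D*(-1*1))*(-2) = (D*(-1))*(-2) = -D*(-2) = 2*D)
(d(11)*188)*q(5) = (0*188)*(2*5) = 0*10 = 0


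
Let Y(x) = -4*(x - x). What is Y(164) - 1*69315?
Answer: -69315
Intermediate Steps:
Y(x) = 0 (Y(x) = -4*0 = 0)
Y(164) - 1*69315 = 0 - 1*69315 = 0 - 69315 = -69315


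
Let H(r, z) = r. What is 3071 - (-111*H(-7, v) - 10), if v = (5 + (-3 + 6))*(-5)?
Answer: 2304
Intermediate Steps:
v = -40 (v = (5 + 3)*(-5) = 8*(-5) = -40)
3071 - (-111*H(-7, v) - 10) = 3071 - (-111*(-7) - 10) = 3071 - (777 - 10) = 3071 - 1*767 = 3071 - 767 = 2304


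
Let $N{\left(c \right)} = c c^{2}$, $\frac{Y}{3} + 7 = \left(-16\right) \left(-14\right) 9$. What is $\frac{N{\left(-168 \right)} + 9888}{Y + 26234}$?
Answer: $- \frac{4731744}{32261} \approx -146.67$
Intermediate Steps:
$Y = 6027$ ($Y = -21 + 3 \left(-16\right) \left(-14\right) 9 = -21 + 3 \cdot 224 \cdot 9 = -21 + 3 \cdot 2016 = -21 + 6048 = 6027$)
$N{\left(c \right)} = c^{3}$
$\frac{N{\left(-168 \right)} + 9888}{Y + 26234} = \frac{\left(-168\right)^{3} + 9888}{6027 + 26234} = \frac{-4741632 + 9888}{32261} = \left(-4731744\right) \frac{1}{32261} = - \frac{4731744}{32261}$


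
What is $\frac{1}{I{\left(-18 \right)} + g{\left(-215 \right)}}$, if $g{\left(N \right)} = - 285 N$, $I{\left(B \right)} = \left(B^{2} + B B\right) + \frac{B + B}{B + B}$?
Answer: $\frac{1}{61924} \approx 1.6149 \cdot 10^{-5}$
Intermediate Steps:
$I{\left(B \right)} = 1 + 2 B^{2}$ ($I{\left(B \right)} = \left(B^{2} + B^{2}\right) + \frac{2 B}{2 B} = 2 B^{2} + 2 B \frac{1}{2 B} = 2 B^{2} + 1 = 1 + 2 B^{2}$)
$\frac{1}{I{\left(-18 \right)} + g{\left(-215 \right)}} = \frac{1}{\left(1 + 2 \left(-18\right)^{2}\right) - -61275} = \frac{1}{\left(1 + 2 \cdot 324\right) + 61275} = \frac{1}{\left(1 + 648\right) + 61275} = \frac{1}{649 + 61275} = \frac{1}{61924}$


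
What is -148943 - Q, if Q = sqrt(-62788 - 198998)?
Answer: -148943 - I*sqrt(261786) ≈ -1.4894e+5 - 511.65*I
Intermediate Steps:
Q = I*sqrt(261786) (Q = sqrt(-261786) = I*sqrt(261786) ≈ 511.65*I)
-148943 - Q = -148943 - I*sqrt(261786)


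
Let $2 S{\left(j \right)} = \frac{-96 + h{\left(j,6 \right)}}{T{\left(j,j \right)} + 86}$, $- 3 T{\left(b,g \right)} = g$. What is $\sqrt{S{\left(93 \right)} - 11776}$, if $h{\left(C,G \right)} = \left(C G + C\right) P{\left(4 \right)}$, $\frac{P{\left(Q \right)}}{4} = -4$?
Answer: $\frac{2 i \sqrt{8977870}}{55} \approx 108.96 i$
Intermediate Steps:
$T{\left(b,g \right)} = - \frac{g}{3}$
$P{\left(Q \right)} = -16$ ($P{\left(Q \right)} = 4 \left(-4\right) = -16$)
$h{\left(C,G \right)} = - 16 C - 16 C G$ ($h{\left(C,G \right)} = \left(C G + C\right) \left(-16\right) = \left(C + C G\right) \left(-16\right) = - 16 C - 16 C G$)
$S{\left(j \right)} = \frac{-96 - 112 j}{2 \left(86 - \frac{j}{3}\right)}$ ($S{\left(j \right)} = \frac{\left(-96 - 16 j \left(1 + 6\right)\right) \frac{1}{- \frac{j}{3} + 86}}{2} = \frac{\left(-96 - 16 j 7\right) \frac{1}{86 - \frac{j}{3}}}{2} = \frac{\left(-96 - 112 j\right) \frac{1}{86 - \frac{j}{3}}}{2} = \frac{\frac{1}{86 - \frac{j}{3}} \left(-96 - 112 j\right)}{2} = \frac{-96 - 112 j}{2 \left(86 - \frac{j}{3}\right)}$)
$\sqrt{S{\left(93 \right)} - 11776} = \sqrt{\frac{24 \left(6 + 7 \cdot 93\right)}{-258 + 93} - 11776} = \sqrt{\frac{24 \left(6 + 651\right)}{-165} - 11776} = \sqrt{24 \left(- \frac{1}{165}\right) 657 - 11776} = \sqrt{- \frac{5256}{55} - 11776} = \sqrt{- \frac{652936}{55}} = \frac{2 i \sqrt{8977870}}{55}$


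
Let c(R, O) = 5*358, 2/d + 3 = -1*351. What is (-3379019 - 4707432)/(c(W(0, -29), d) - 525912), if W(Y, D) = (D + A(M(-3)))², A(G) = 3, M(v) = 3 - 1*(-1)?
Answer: 8086451/524122 ≈ 15.429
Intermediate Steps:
M(v) = 4 (M(v) = 3 + 1 = 4)
d = -1/177 (d = 2/(-3 - 1*351) = 2/(-3 - 351) = 2/(-354) = 2*(-1/354) = -1/177 ≈ -0.0056497)
W(Y, D) = (3 + D)² (W(Y, D) = (D + 3)² = (3 + D)²)
c(R, O) = 1790
(-3379019 - 4707432)/(c(W(0, -29), d) - 525912) = (-3379019 - 4707432)/(1790 - 525912) = -8086451/(-524122) = -8086451*(-1/524122) = 8086451/524122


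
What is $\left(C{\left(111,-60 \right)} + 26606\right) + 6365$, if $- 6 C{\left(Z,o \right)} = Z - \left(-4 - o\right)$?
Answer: $\frac{197771}{6} \approx 32962.0$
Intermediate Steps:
$C{\left(Z,o \right)} = - \frac{2}{3} - \frac{Z}{6} - \frac{o}{6}$ ($C{\left(Z,o \right)} = - \frac{Z - \left(-4 - o\right)}{6} = - \frac{Z + \left(4 + o\right)}{6} = - \frac{4 + Z + o}{6} = - \frac{2}{3} - \frac{Z}{6} - \frac{o}{6}$)
$\left(C{\left(111,-60 \right)} + 26606\right) + 6365 = \left(\left(- \frac{2}{3} - \frac{37}{2} - -10\right) + 26606\right) + 6365 = \left(\left(- \frac{2}{3} - \frac{37}{2} + 10\right) + 26606\right) + 6365 = \left(- \frac{55}{6} + 26606\right) + 6365 = \frac{159581}{6} + 6365 = \frac{197771}{6}$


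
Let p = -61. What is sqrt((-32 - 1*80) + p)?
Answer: I*sqrt(173) ≈ 13.153*I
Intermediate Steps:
sqrt((-32 - 1*80) + p) = sqrt((-32 - 1*80) - 61) = sqrt((-32 - 80) - 61) = sqrt(-112 - 61) = sqrt(-173) = I*sqrt(173)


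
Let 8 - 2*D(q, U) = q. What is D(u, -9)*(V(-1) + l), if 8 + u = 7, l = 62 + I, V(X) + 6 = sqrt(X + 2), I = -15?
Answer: 189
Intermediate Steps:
V(X) = -6 + sqrt(2 + X) (V(X) = -6 + sqrt(X + 2) = -6 + sqrt(2 + X))
l = 47 (l = 62 - 15 = 47)
u = -1 (u = -8 + 7 = -1)
D(q, U) = 4 - q/2
D(u, -9)*(V(-1) + l) = (4 - 1/2*(-1))*((-6 + sqrt(2 - 1)) + 47) = (4 + 1/2)*((-6 + sqrt(1)) + 47) = 9*((-6 + 1) + 47)/2 = 9*(-5 + 47)/2 = (9/2)*42 = 189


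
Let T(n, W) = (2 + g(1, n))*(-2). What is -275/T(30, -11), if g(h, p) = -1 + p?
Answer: 275/62 ≈ 4.4355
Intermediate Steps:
T(n, W) = -2 - 2*n (T(n, W) = (2 + (-1 + n))*(-2) = (1 + n)*(-2) = -2 - 2*n)
-275/T(30, -11) = -275/(-2 - 2*30) = -275/(-2 - 60) = -275/(-62) = -275*(-1/62) = 275/62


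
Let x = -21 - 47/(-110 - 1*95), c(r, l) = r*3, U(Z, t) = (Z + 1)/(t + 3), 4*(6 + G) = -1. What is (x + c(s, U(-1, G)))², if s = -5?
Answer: 53772889/42025 ≈ 1279.5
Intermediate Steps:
G = -25/4 (G = -6 + (¼)*(-1) = -6 - ¼ = -25/4 ≈ -6.2500)
U(Z, t) = (1 + Z)/(3 + t)
c(r, l) = 3*r
x = -4258/205 (x = -21 - 47/(-110 - 95) = -21 - 47/(-205) = -21 - 47*(-1)/205 = -21 - 1*(-47/205) = -21 + 47/205 = -4258/205 ≈ -20.771)
(x + c(s, U(-1, G)))² = (-4258/205 + 3*(-5))² = (-4258/205 - 15)² = (-7333/205)² = 53772889/42025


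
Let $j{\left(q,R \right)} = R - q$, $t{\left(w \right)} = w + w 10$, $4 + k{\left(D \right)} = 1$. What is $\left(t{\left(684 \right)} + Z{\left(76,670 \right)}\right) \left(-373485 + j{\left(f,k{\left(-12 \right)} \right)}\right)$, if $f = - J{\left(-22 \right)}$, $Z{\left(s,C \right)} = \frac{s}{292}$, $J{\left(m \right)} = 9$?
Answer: $- \frac{205141183809}{73} \approx -2.8102 \cdot 10^{9}$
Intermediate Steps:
$Z{\left(s,C \right)} = \frac{s}{292}$ ($Z{\left(s,C \right)} = s \frac{1}{292} = \frac{s}{292}$)
$k{\left(D \right)} = -3$ ($k{\left(D \right)} = -4 + 1 = -3$)
$f = -9$ ($f = \left(-1\right) 9 = -9$)
$t{\left(w \right)} = 11 w$ ($t{\left(w \right)} = w + 10 w = 11 w$)
$\left(t{\left(684 \right)} + Z{\left(76,670 \right)}\right) \left(-373485 + j{\left(f,k{\left(-12 \right)} \right)}\right) = \left(11 \cdot 684 + \frac{1}{292} \cdot 76\right) \left(-373485 - -6\right) = \left(7524 + \frac{19}{73}\right) \left(-373485 + \left(-3 + 9\right)\right) = \frac{549271 \left(-373485 + 6\right)}{73} = \frac{549271}{73} \left(-373479\right) = - \frac{205141183809}{73}$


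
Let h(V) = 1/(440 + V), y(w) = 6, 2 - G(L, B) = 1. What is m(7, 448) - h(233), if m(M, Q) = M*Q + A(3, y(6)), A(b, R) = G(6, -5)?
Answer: 2111200/673 ≈ 3137.0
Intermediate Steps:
G(L, B) = 1 (G(L, B) = 2 - 1*1 = 2 - 1 = 1)
A(b, R) = 1
m(M, Q) = 1 + M*Q (m(M, Q) = M*Q + 1 = 1 + M*Q)
m(7, 448) - h(233) = (1 + 7*448) - 1/(440 + 233) = (1 + 3136) - 1/673 = 3137 - 1*1/673 = 3137 - 1/673 = 2111200/673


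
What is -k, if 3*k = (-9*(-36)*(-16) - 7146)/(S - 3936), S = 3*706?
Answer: -685/303 ≈ -2.2607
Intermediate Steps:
S = 2118
k = 685/303 (k = ((-9*(-36)*(-16) - 7146)/(2118 - 3936))/3 = ((324*(-16) - 7146)/(-1818))/3 = ((-5184 - 7146)*(-1/1818))/3 = (-12330*(-1/1818))/3 = (1/3)*(685/101) = 685/303 ≈ 2.2607)
-k = -1*685/303 = -685/303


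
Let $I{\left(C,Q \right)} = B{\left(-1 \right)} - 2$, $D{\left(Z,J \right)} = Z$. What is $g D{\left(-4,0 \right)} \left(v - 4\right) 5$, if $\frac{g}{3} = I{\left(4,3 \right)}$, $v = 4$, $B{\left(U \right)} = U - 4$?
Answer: $0$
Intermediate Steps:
$B{\left(U \right)} = -4 + U$
$I{\left(C,Q \right)} = -7$ ($I{\left(C,Q \right)} = \left(-4 - 1\right) - 2 = -5 - 2 = -7$)
$g = -21$ ($g = 3 \left(-7\right) = -21$)
$g D{\left(-4,0 \right)} \left(v - 4\right) 5 = \left(-21\right) \left(-4\right) \left(4 - 4\right) 5 = 84 \left(4 - 4\right) 5 = 84 \cdot 0 \cdot 5 = 84 \cdot 0 = 0$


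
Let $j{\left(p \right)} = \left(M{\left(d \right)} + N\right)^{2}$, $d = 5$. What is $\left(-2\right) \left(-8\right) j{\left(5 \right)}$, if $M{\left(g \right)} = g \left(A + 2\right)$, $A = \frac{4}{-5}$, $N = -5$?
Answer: $16$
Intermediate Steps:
$A = - \frac{4}{5}$ ($A = 4 \left(- \frac{1}{5}\right) = - \frac{4}{5} \approx -0.8$)
$M{\left(g \right)} = \frac{6 g}{5}$ ($M{\left(g \right)} = g \left(- \frac{4}{5} + 2\right) = g \frac{6}{5} = \frac{6 g}{5}$)
$j{\left(p \right)} = 1$ ($j{\left(p \right)} = \left(\frac{6}{5} \cdot 5 - 5\right)^{2} = \left(6 - 5\right)^{2} = 1^{2} = 1$)
$\left(-2\right) \left(-8\right) j{\left(5 \right)} = \left(-2\right) \left(-8\right) 1 = 16 \cdot 1 = 16$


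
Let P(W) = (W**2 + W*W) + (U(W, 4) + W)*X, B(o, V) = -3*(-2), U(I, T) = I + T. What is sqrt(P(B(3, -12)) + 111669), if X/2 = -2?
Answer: sqrt(111677) ≈ 334.18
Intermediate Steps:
X = -4 (X = 2*(-2) = -4)
B(o, V) = 6
P(W) = -16 - 8*W + 2*W**2 (P(W) = (W**2 + W*W) + ((W + 4) + W)*(-4) = (W**2 + W**2) + ((4 + W) + W)*(-4) = 2*W**2 + (4 + 2*W)*(-4) = 2*W**2 + (-16 - 8*W) = -16 - 8*W + 2*W**2)
sqrt(P(B(3, -12)) + 111669) = sqrt((-16 - 8*6 + 2*6**2) + 111669) = sqrt((-16 - 48 + 2*36) + 111669) = sqrt((-16 - 48 + 72) + 111669) = sqrt(8 + 111669) = sqrt(111677)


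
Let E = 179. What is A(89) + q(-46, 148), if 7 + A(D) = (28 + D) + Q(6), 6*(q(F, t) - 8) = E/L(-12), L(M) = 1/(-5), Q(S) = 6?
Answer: -151/6 ≈ -25.167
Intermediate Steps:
L(M) = -⅕
q(F, t) = -847/6 (q(F, t) = 8 + (179/(-⅕))/6 = 8 + (179*(-5))/6 = 8 + (⅙)*(-895) = 8 - 895/6 = -847/6)
A(D) = 27 + D (A(D) = -7 + ((28 + D) + 6) = -7 + (34 + D) = 27 + D)
A(89) + q(-46, 148) = (27 + 89) - 847/6 = 116 - 847/6 = -151/6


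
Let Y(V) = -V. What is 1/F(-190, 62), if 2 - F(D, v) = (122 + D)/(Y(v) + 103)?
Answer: 41/150 ≈ 0.27333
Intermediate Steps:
F(D, v) = 2 - (122 + D)/(103 - v) (F(D, v) = 2 - (122 + D)/(-v + 103) = 2 - (122 + D)/(103 - v))
1/F(-190, 62) = 1/((-84 - 190 + 2*62)/(-103 + 62)) = 1/((-84 - 190 + 124)/(-41)) = 1/(-1/41*(-150)) = 1/(150/41) = 41/150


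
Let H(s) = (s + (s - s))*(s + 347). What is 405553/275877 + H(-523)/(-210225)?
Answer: 19954484443/19332080775 ≈ 1.0322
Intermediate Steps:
H(s) = s*(347 + s) (H(s) = (s + 0)*(347 + s) = s*(347 + s))
405553/275877 + H(-523)/(-210225) = 405553/275877 - 523*(347 - 523)/(-210225) = 405553*(1/275877) - 523*(-176)*(-1/210225) = 405553/275877 + 92048*(-1/210225) = 405553/275877 - 92048/210225 = 19954484443/19332080775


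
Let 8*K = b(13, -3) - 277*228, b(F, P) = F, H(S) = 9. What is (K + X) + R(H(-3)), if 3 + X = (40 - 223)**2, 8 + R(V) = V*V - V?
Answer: 205257/8 ≈ 25657.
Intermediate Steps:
R(V) = -8 + V**2 - V (R(V) = -8 + (V*V - V) = -8 + (V**2 - V) = -8 + V**2 - V)
X = 33486 (X = -3 + (40 - 223)**2 = -3 + (-183)**2 = -3 + 33489 = 33486)
K = -63143/8 (K = (13 - 277*228)/8 = (13 - 63156)/8 = (1/8)*(-63143) = -63143/8 ≈ -7892.9)
(K + X) + R(H(-3)) = (-63143/8 + 33486) + (-8 + 9**2 - 1*9) = 204745/8 + (-8 + 81 - 9) = 204745/8 + 64 = 205257/8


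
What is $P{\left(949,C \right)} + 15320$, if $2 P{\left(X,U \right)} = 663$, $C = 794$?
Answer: $\frac{31303}{2} \approx 15652.0$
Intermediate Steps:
$P{\left(X,U \right)} = \frac{663}{2}$ ($P{\left(X,U \right)} = \frac{1}{2} \cdot 663 = \frac{663}{2}$)
$P{\left(949,C \right)} + 15320 = \frac{663}{2} + 15320 = \frac{31303}{2}$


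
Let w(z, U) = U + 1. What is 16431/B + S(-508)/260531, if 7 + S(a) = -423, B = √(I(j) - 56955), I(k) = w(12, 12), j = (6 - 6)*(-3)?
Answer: -430/260531 - 16431*I*√56942/56942 ≈ -0.0016505 - 68.857*I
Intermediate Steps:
w(z, U) = 1 + U
j = 0 (j = 0*(-3) = 0)
I(k) = 13 (I(k) = 1 + 12 = 13)
B = I*√56942 (B = √(13 - 56955) = √(-56942) = I*√56942 ≈ 238.63*I)
S(a) = -430 (S(a) = -7 - 423 = -430)
16431/B + S(-508)/260531 = 16431/((I*√56942)) - 430/260531 = 16431*(-I*√56942/56942) - 430*1/260531 = -16431*I*√56942/56942 - 430/260531 = -430/260531 - 16431*I*√56942/56942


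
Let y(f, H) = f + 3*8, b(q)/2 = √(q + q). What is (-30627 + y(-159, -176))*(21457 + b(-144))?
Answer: -660060234 - 738288*I*√2 ≈ -6.6006e+8 - 1.0441e+6*I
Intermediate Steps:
b(q) = 2*√2*√q (b(q) = 2*√(q + q) = 2*√(2*q) = 2*(√2*√q) = 2*√2*√q)
y(f, H) = 24 + f (y(f, H) = f + 24 = 24 + f)
(-30627 + y(-159, -176))*(21457 + b(-144)) = (-30627 + (24 - 159))*(21457 + 2*√2*√(-144)) = (-30627 - 135)*(21457 + 2*√2*(12*I)) = -30762*(21457 + 24*I*√2) = -660060234 - 738288*I*√2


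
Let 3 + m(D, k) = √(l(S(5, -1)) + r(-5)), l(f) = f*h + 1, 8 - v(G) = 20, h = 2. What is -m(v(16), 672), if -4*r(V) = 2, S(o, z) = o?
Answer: 3 - √42/2 ≈ -0.24037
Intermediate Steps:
r(V) = -½ (r(V) = -¼*2 = -½)
v(G) = -12 (v(G) = 8 - 1*20 = 8 - 20 = -12)
l(f) = 1 + 2*f (l(f) = f*2 + 1 = 2*f + 1 = 1 + 2*f)
m(D, k) = -3 + √42/2 (m(D, k) = -3 + √((1 + 2*5) - ½) = -3 + √((1 + 10) - ½) = -3 + √(11 - ½) = -3 + √(21/2) = -3 + √42/2)
-m(v(16), 672) = -(-3 + √42/2) = 3 - √42/2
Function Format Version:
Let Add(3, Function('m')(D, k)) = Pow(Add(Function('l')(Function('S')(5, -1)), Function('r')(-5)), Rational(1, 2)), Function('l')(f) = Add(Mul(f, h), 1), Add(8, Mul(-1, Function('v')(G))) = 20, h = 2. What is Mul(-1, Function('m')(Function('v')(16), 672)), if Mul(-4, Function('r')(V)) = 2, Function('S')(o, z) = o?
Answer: Add(3, Mul(Rational(-1, 2), Pow(42, Rational(1, 2)))) ≈ -0.24037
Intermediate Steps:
Function('r')(V) = Rational(-1, 2) (Function('r')(V) = Mul(Rational(-1, 4), 2) = Rational(-1, 2))
Function('v')(G) = -12 (Function('v')(G) = Add(8, Mul(-1, 20)) = Add(8, -20) = -12)
Function('l')(f) = Add(1, Mul(2, f)) (Function('l')(f) = Add(Mul(f, 2), 1) = Add(Mul(2, f), 1) = Add(1, Mul(2, f)))
Function('m')(D, k) = Add(-3, Mul(Rational(1, 2), Pow(42, Rational(1, 2)))) (Function('m')(D, k) = Add(-3, Pow(Add(Add(1, Mul(2, 5)), Rational(-1, 2)), Rational(1, 2))) = Add(-3, Pow(Add(Add(1, 10), Rational(-1, 2)), Rational(1, 2))) = Add(-3, Pow(Add(11, Rational(-1, 2)), Rational(1, 2))) = Add(-3, Pow(Rational(21, 2), Rational(1, 2))) = Add(-3, Mul(Rational(1, 2), Pow(42, Rational(1, 2)))))
Mul(-1, Function('m')(Function('v')(16), 672)) = Mul(-1, Add(-3, Mul(Rational(1, 2), Pow(42, Rational(1, 2))))) = Add(3, Mul(Rational(-1, 2), Pow(42, Rational(1, 2))))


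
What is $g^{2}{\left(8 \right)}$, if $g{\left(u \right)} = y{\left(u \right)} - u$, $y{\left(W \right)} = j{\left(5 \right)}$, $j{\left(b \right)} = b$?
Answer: $9$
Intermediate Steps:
$y{\left(W \right)} = 5$
$g{\left(u \right)} = 5 - u$
$g^{2}{\left(8 \right)} = \left(5 - 8\right)^{2} = \left(-3\right)^{2} = 9$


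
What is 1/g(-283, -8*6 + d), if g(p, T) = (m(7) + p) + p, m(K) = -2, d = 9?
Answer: -1/568 ≈ -0.0017606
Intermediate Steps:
g(p, T) = -2 + 2*p (g(p, T) = (-2 + p) + p = -2 + 2*p)
1/g(-283, -8*6 + d) = 1/(-2 + 2*(-283)) = 1/(-2 - 566) = 1/(-568) = -1/568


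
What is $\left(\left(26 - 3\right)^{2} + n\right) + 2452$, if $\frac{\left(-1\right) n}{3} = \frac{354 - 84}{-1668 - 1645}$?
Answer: $\frac{9876863}{3313} \approx 2981.2$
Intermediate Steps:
$n = \frac{810}{3313}$ ($n = - 3 \frac{354 - 84}{-1668 - 1645} = - 3 \frac{270}{-3313} = - 3 \cdot 270 \left(- \frac{1}{3313}\right) = \left(-3\right) \left(- \frac{270}{3313}\right) = \frac{810}{3313} \approx 0.24449$)
$\left(\left(26 - 3\right)^{2} + n\right) + 2452 = \left(\left(26 - 3\right)^{2} + \frac{810}{3313}\right) + 2452 = \left(23^{2} + \frac{810}{3313}\right) + 2452 = \left(529 + \frac{810}{3313}\right) + 2452 = \frac{1753387}{3313} + 2452 = \frac{9876863}{3313}$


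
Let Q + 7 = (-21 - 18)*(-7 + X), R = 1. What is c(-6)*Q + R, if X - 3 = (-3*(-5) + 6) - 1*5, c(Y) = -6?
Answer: 2851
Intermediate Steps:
X = 19 (X = 3 + ((-3*(-5) + 6) - 1*5) = 3 + ((15 + 6) - 5) = 3 + (21 - 5) = 3 + 16 = 19)
Q = -475 (Q = -7 + (-21 - 18)*(-7 + 19) = -7 - 39*12 = -7 - 468 = -475)
c(-6)*Q + R = -6*(-475) + 1 = 2850 + 1 = 2851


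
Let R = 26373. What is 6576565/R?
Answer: 6576565/26373 ≈ 249.37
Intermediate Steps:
6576565/R = 6576565/26373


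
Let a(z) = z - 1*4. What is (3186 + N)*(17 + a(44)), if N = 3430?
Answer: 377112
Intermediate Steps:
a(z) = -4 + z (a(z) = z - 4 = -4 + z)
(3186 + N)*(17 + a(44)) = (3186 + 3430)*(17 + (-4 + 44)) = 6616*(17 + 40) = 6616*57 = 377112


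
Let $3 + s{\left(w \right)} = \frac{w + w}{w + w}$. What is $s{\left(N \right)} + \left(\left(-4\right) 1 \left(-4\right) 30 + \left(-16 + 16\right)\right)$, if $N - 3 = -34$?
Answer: $478$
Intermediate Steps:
$N = -31$ ($N = 3 - 34 = -31$)
$s{\left(w \right)} = -2$ ($s{\left(w \right)} = -3 + \frac{w + w}{w + w} = -3 + \frac{2 w}{2 w} = -3 + 2 w \frac{1}{2 w} = -3 + 1 = -2$)
$s{\left(N \right)} + \left(\left(-4\right) 1 \left(-4\right) 30 + \left(-16 + 16\right)\right) = -2 + \left(\left(-4\right) 1 \left(-4\right) 30 + \left(-16 + 16\right)\right) = -2 + \left(\left(-4\right) \left(-4\right) 30 + 0\right) = -2 + \left(16 \cdot 30 + 0\right) = -2 + \left(480 + 0\right) = -2 + 480 = 478$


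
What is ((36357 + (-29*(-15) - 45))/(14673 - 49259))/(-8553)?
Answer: 12249/98604686 ≈ 0.00012422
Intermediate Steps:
((36357 + (-29*(-15) - 45))/(14673 - 49259))/(-8553) = ((36357 + (435 - 45))/(-34586))*(-1/8553) = ((36357 + 390)*(-1/34586))*(-1/8553) = (36747*(-1/34586))*(-1/8553) = -36747/34586*(-1/8553) = 12249/98604686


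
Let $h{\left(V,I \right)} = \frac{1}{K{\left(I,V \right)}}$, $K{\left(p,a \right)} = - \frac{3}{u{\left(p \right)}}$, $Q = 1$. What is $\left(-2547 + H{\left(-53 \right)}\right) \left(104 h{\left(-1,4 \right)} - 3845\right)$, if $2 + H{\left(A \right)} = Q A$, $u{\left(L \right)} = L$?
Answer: $\frac{31096502}{3} \approx 1.0366 \cdot 10^{7}$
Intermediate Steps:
$K{\left(p,a \right)} = - \frac{3}{p}$
$H{\left(A \right)} = -2 + A$ ($H{\left(A \right)} = -2 + 1 A = -2 + A$)
$h{\left(V,I \right)} = - \frac{I}{3}$ ($h{\left(V,I \right)} = \frac{1}{\left(-3\right) \frac{1}{I}} = - \frac{I}{3}$)
$\left(-2547 + H{\left(-53 \right)}\right) \left(104 h{\left(-1,4 \right)} - 3845\right) = \left(-2547 - 55\right) \left(104 \left(\left(- \frac{1}{3}\right) 4\right) - 3845\right) = \left(-2547 - 55\right) \left(104 \left(- \frac{4}{3}\right) - 3845\right) = - 2602 \left(- \frac{416}{3} - 3845\right) = \left(-2602\right) \left(- \frac{11951}{3}\right) = \frac{31096502}{3}$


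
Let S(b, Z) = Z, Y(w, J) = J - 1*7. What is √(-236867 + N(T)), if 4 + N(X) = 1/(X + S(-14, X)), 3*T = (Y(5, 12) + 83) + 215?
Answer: I*√9665284082/202 ≈ 486.69*I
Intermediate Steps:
Y(w, J) = -7 + J (Y(w, J) = J - 7 = -7 + J)
T = 101 (T = (((-7 + 12) + 83) + 215)/3 = ((5 + 83) + 215)/3 = (88 + 215)/3 = (⅓)*303 = 101)
N(X) = -4 + 1/(2*X) (N(X) = -4 + 1/(X + X) = -4 + 1/(2*X))
√(-236867 + N(T)) = √(-236867 + (-4 + (½)/101)) = √(-236867 + (-4 + (½)*(1/101))) = √(-236867 + (-4 + 1/202)) = √(-236867 - 807/202) = √(-47847941/202) = I*√9665284082/202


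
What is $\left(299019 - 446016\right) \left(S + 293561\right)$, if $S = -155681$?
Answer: $-20267946360$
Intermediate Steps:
$\left(299019 - 446016\right) \left(S + 293561\right) = \left(299019 - 446016\right) \left(-155681 + 293561\right) = \left(-146997\right) 137880 = -20267946360$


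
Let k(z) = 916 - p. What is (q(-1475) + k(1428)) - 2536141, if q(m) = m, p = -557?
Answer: -2536143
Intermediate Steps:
k(z) = 1473 (k(z) = 916 - 1*(-557) = 916 + 557 = 1473)
(q(-1475) + k(1428)) - 2536141 = (-1475 + 1473) - 2536141 = -2 - 2536141 = -2536143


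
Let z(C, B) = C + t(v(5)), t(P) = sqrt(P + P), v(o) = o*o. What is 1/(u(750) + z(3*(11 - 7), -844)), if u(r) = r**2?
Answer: 281256/158209875047 - 5*sqrt(2)/316419750094 ≈ 1.7777e-6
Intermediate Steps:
v(o) = o**2
t(P) = sqrt(2)*sqrt(P) (t(P) = sqrt(2*P) = sqrt(2)*sqrt(P))
z(C, B) = C + 5*sqrt(2) (z(C, B) = C + sqrt(2)*sqrt(5**2) = C + sqrt(2)*sqrt(25) = C + sqrt(2)*5 = C + 5*sqrt(2))
1/(u(750) + z(3*(11 - 7), -844)) = 1/(750**2 + (3*(11 - 7) + 5*sqrt(2))) = 1/(562500 + (3*4 + 5*sqrt(2))) = 1/(562500 + (12 + 5*sqrt(2))) = 1/(562512 + 5*sqrt(2))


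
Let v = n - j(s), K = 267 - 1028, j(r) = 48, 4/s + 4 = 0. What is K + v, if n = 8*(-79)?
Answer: -1441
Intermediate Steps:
s = -1 (s = 4/(-4 + 0) = 4/(-4) = 4*(-¼) = -1)
n = -632
K = -761
v = -680 (v = -632 - 1*48 = -632 - 48 = -680)
K + v = -761 - 680 = -1441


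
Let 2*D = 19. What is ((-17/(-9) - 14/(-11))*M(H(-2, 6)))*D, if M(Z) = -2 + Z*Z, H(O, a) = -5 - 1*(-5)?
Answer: -5947/99 ≈ -60.071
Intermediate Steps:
D = 19/2 (D = (½)*19 = 19/2 ≈ 9.5000)
H(O, a) = 0 (H(O, a) = -5 + 5 = 0)
M(Z) = -2 + Z²
((-17/(-9) - 14/(-11))*M(H(-2, 6)))*D = ((-17/(-9) - 14/(-11))*(-2 + 0²))*(19/2) = ((-17*(-⅑) - 14*(-1/11))*(-2 + 0))*(19/2) = ((17/9 + 14/11)*(-2))*(19/2) = ((313/99)*(-2))*(19/2) = -626/99*19/2 = -5947/99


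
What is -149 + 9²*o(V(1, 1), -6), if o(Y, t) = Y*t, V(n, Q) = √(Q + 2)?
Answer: -149 - 486*√3 ≈ -990.78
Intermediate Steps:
V(n, Q) = √(2 + Q)
-149 + 9²*o(V(1, 1), -6) = -149 + 9²*(√(2 + 1)*(-6)) = -149 + 81*(√3*(-6)) = -149 + 81*(-6*√3) = -149 - 486*√3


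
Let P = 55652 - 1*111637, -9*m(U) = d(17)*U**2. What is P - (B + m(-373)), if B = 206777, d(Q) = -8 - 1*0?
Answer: -3477890/9 ≈ -3.8643e+5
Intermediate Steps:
d(Q) = -8 (d(Q) = -8 + 0 = -8)
m(U) = 8*U**2/9 (m(U) = -(-8)*U**2/9 = 8*U**2/9)
P = -55985 (P = 55652 - 111637 = -55985)
P - (B + m(-373)) = -55985 - (206777 + (8/9)*(-373)**2) = -55985 - (206777 + (8/9)*139129) = -55985 - (206777 + 1113032/9) = -55985 - 1*2974025/9 = -55985 - 2974025/9 = -3477890/9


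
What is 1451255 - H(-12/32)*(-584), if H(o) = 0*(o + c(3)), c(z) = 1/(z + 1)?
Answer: 1451255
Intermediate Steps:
c(z) = 1/(1 + z)
H(o) = 0 (H(o) = 0*(o + 1/(1 + 3)) = 0*(o + 1/4) = 0*(1/4 + o) = 0)
1451255 - H(-12/32)*(-584) = 1451255 - 0*(-584) = 1451255 - 1*0 = 1451255 + 0 = 1451255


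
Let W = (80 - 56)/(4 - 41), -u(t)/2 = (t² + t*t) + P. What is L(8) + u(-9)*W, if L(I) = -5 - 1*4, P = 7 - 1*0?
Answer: 7779/37 ≈ 210.24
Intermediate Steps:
P = 7 (P = 7 + 0 = 7)
u(t) = -14 - 4*t² (u(t) = -2*((t² + t*t) + 7) = -2*((t² + t²) + 7) = -2*(2*t² + 7) = -2*(7 + 2*t²) = -14 - 4*t²)
W = -24/37 (W = 24/(-37) = 24*(-1/37) = -24/37 ≈ -0.64865)
L(I) = -9 (L(I) = -5 - 4 = -9)
L(8) + u(-9)*W = -9 + (-14 - 4*(-9)²)*(-24/37) = -9 + (-14 - 4*81)*(-24/37) = -9 + (-14 - 324)*(-24/37) = -9 - 338*(-24/37) = -9 + 8112/37 = 7779/37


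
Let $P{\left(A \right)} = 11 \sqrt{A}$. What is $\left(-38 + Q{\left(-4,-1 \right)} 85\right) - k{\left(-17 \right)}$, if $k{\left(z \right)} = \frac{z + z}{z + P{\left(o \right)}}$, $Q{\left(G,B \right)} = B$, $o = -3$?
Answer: $- \frac{40387}{326} - \frac{187 i \sqrt{3}}{326} \approx -123.89 - 0.99354 i$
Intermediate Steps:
$k{\left(z \right)} = \frac{2 z}{z + 11 i \sqrt{3}}$ ($k{\left(z \right)} = \frac{z + z}{z + 11 \sqrt{-3}} = \frac{2 z}{z + 11 i \sqrt{3}}$)
$\left(-38 + Q{\left(-4,-1 \right)} 85\right) - k{\left(-17 \right)} = \left(-38 - 85\right) - 2 \left(-17\right) \frac{1}{-17 + 11 i \sqrt{3}} = \left(-38 - 85\right) - - \frac{34}{-17 + 11 i \sqrt{3}} = -123 + \frac{34}{-17 + 11 i \sqrt{3}}$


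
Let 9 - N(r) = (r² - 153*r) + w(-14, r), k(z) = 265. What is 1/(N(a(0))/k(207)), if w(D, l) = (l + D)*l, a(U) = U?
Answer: 265/9 ≈ 29.444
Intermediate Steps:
w(D, l) = l*(D + l) (w(D, l) = (D + l)*l = l*(D + l))
N(r) = 9 - r² + 153*r - r*(-14 + r) (N(r) = 9 - ((r² - 153*r) + r*(-14 + r)) = 9 - (r² - 153*r + r*(-14 + r)) = 9 + (-r² + 153*r - r*(-14 + r)) = 9 - r² + 153*r - r*(-14 + r))
1/(N(a(0))/k(207)) = 1/((9 - 2*0² + 167*0)/265) = 1/((9 - 2*0 + 0)*(1/265)) = 1/((9 + 0 + 0)*(1/265)) = 1/(9*(1/265)) = 1/(9/265) = 265/9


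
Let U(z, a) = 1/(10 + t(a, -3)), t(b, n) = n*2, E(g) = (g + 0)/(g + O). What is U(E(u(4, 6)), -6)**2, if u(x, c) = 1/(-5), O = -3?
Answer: 1/16 ≈ 0.062500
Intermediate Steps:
u(x, c) = -1/5
E(g) = g/(-3 + g) (E(g) = (g + 0)/(g - 3) = g/(-3 + g))
t(b, n) = 2*n
U(z, a) = 1/4 (U(z, a) = 1/(10 + 2*(-3)) = 1/(10 - 6) = 1/4)
U(E(u(4, 6)), -6)**2 = (1/4)**2 = 1/16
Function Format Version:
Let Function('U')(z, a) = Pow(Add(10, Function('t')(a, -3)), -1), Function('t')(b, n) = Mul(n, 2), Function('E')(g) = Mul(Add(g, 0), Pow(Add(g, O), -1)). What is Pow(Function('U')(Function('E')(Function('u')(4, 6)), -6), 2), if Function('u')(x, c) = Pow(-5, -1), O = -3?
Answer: Rational(1, 16) ≈ 0.062500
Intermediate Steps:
Function('u')(x, c) = Rational(-1, 5)
Function('E')(g) = Mul(g, Pow(Add(-3, g), -1)) (Function('E')(g) = Mul(Add(g, 0), Pow(Add(g, -3), -1)) = Mul(g, Pow(Add(-3, g), -1)))
Function('t')(b, n) = Mul(2, n)
Function('U')(z, a) = Rational(1, 4) (Function('U')(z, a) = Pow(Add(10, Mul(2, -3)), -1) = Pow(Add(10, -6), -1) = Pow(4, -1) = Rational(1, 4))
Pow(Function('U')(Function('E')(Function('u')(4, 6)), -6), 2) = Pow(Rational(1, 4), 2) = Rational(1, 16)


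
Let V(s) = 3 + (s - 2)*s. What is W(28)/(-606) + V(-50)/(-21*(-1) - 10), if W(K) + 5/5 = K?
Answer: 525707/2222 ≈ 236.59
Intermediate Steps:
V(s) = 3 + s*(-2 + s) (V(s) = 3 + (-2 + s)*s = 3 + s*(-2 + s))
W(K) = -1 + K
W(28)/(-606) + V(-50)/(-21*(-1) - 10) = (-1 + 28)/(-606) + (3 + (-50)² - 2*(-50))/(-21*(-1) - 10) = 27*(-1/606) + (3 + 2500 + 100)/(21 - 10) = -9/202 + 2603/11 = 525707/2222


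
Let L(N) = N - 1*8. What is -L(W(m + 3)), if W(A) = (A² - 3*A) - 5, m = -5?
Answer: 3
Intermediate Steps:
W(A) = -5 + A² - 3*A
L(N) = -8 + N (L(N) = N - 8 = -8 + N)
-L(W(m + 3)) = -(-8 + (-5 + (-5 + 3)² - 3*(-5 + 3))) = -(-8 + (-5 + (-2)² - 3*(-2))) = -(-8 + (-5 + 4 + 6)) = -(-8 + 5) = -1*(-3) = 3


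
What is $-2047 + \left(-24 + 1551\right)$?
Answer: $-520$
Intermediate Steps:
$-2047 + \left(-24 + 1551\right) = -2047 + 1527 = -520$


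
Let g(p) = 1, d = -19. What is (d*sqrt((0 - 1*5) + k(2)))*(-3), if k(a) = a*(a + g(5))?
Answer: 57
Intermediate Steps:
k(a) = a*(1 + a) (k(a) = a*(a + 1) = a*(1 + a))
(d*sqrt((0 - 1*5) + k(2)))*(-3) = -19*sqrt((0 - 1*5) + 2*(1 + 2))*(-3) = -19*sqrt((0 - 5) + 2*3)*(-3) = -19*sqrt(-5 + 6)*(-3) = -19*sqrt(1)*(-3) = -19*1*(-3) = -19*(-3) = 57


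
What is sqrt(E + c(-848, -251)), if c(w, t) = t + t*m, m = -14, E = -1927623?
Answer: 2*I*sqrt(481090) ≈ 1387.2*I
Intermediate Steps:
c(w, t) = -13*t (c(w, t) = t + t*(-14) = t - 14*t = -13*t)
sqrt(E + c(-848, -251)) = sqrt(-1927623 - 13*(-251)) = sqrt(-1927623 + 3263) = sqrt(-1924360) = 2*I*sqrt(481090)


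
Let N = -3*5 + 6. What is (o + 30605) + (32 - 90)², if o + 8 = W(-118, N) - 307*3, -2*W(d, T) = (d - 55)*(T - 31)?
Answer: 29580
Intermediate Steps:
N = -9 (N = -15 + 6 = -9)
W(d, T) = -(-55 + d)*(-31 + T)/2 (W(d, T) = -(d - 55)*(T - 31)/2 = -(-55 + d)*(-31 + T)/2)
o = -4389 (o = -8 + ((-1705/2 + (31/2)*(-118) + (55/2)*(-9) - ½*(-9)*(-118)) - 307*3) = -8 + ((-1705/2 - 1829 - 495/2 - 531) - 1*921) = -8 + (-3460 - 921) = -8 - 4381 = -4389)
(o + 30605) + (32 - 90)² = (-4389 + 30605) + (32 - 90)² = 26216 + (-58)² = 26216 + 3364 = 29580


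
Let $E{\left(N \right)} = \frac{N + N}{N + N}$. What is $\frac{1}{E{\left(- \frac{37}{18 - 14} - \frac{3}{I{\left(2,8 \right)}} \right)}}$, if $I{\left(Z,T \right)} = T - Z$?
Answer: $1$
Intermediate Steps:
$E{\left(N \right)} = 1$ ($E{\left(N \right)} = \frac{2 N}{2 N} = 2 N \frac{1}{2 N} = 1$)
$\frac{1}{E{\left(- \frac{37}{18 - 14} - \frac{3}{I{\left(2,8 \right)}} \right)}} = 1^{-1} = 1$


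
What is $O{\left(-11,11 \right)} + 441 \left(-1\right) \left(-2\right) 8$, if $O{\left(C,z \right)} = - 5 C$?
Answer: $7111$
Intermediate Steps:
$O{\left(-11,11 \right)} + 441 \left(-1\right) \left(-2\right) 8 = \left(-5\right) \left(-11\right) + 441 \left(-1\right) \left(-2\right) 8 = 55 + 441 \cdot 2 \cdot 8 = 55 + 441 \cdot 16 = 55 + 7056 = 7111$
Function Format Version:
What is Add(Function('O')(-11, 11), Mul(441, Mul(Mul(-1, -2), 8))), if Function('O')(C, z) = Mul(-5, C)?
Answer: 7111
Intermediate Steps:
Add(Function('O')(-11, 11), Mul(441, Mul(Mul(-1, -2), 8))) = Add(Mul(-5, -11), Mul(441, Mul(Mul(-1, -2), 8))) = Add(55, Mul(441, Mul(2, 8))) = Add(55, Mul(441, 16)) = Add(55, 7056) = 7111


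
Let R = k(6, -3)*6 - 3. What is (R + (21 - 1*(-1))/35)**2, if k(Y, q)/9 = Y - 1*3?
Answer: 31214569/1225 ≈ 25481.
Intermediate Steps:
k(Y, q) = -27 + 9*Y (k(Y, q) = 9*(Y - 1*3) = 9*(Y - 3) = 9*(-3 + Y) = -27 + 9*Y)
R = 159 (R = (-27 + 9*6)*6 - 3 = (-27 + 54)*6 - 3 = 27*6 - 3 = 162 - 3 = 159)
(R + (21 - 1*(-1))/35)**2 = (159 + (21 - 1*(-1))/35)**2 = (159 + (21 + 1)*(1/35))**2 = (159 + 22*(1/35))**2 = (159 + 22/35)**2 = (5587/35)**2 = 31214569/1225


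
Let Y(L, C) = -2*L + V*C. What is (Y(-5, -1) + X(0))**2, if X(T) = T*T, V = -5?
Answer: 225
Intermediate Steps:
Y(L, C) = -5*C - 2*L (Y(L, C) = -2*L - 5*C = -5*C - 2*L)
X(T) = T**2
(Y(-5, -1) + X(0))**2 = ((-5*(-1) - 2*(-5)) + 0**2)**2 = ((5 + 10) + 0)**2 = (15 + 0)**2 = 15**2 = 225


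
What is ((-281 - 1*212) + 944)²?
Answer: 203401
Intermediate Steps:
((-281 - 1*212) + 944)² = ((-281 - 212) + 944)² = (-493 + 944)² = 451² = 203401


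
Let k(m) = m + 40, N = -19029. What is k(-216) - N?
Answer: 18853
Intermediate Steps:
k(m) = 40 + m
k(-216) - N = (40 - 216) - 1*(-19029) = -176 + 19029 = 18853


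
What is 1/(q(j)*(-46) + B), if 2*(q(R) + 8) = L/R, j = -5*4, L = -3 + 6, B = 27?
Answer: 20/7969 ≈ 0.0025097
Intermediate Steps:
L = 3
j = -20
q(R) = -8 + 3/(2*R) (q(R) = -8 + (3/R)/2 = -8 + 3/(2*R))
1/(q(j)*(-46) + B) = 1/((-8 + (3/2)/(-20))*(-46) + 27) = 1/((-8 + (3/2)*(-1/20))*(-46) + 27) = 1/((-8 - 3/40)*(-46) + 27) = 1/(-323/40*(-46) + 27) = 1/(7429/20 + 27) = 1/(7969/20) = 20/7969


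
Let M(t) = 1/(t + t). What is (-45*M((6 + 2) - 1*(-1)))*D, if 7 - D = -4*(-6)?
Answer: 85/2 ≈ 42.500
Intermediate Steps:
M(t) = 1/(2*t)
D = -17 (D = 7 - (-4)*(-6) = 7 - 1*24 = 7 - 24 = -17)
(-45*M((6 + 2) - 1*(-1)))*D = -45/(2*((6 + 2) - 1*(-1)))*(-17) = -45/(2*(8 + 1))*(-17) = -45/(2*9)*(-17) = -45*1/18*(-17) = -5/2*(-17) = 85/2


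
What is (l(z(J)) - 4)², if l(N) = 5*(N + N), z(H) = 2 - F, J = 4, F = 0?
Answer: 256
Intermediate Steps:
z(H) = 2 (z(H) = 2 - 1*0 = 2 + 0 = 2)
l(N) = 10*N (l(N) = 5*(2*N) = 10*N)
(l(z(J)) - 4)² = (10*2 - 4)² = (20 - 4)² = 16² = 256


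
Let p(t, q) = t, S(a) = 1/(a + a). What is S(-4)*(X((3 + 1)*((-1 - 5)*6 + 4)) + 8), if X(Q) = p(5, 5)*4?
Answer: -7/2 ≈ -3.5000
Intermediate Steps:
S(a) = 1/(2*a)
X(Q) = 20 (X(Q) = 5*4 = 20)
S(-4)*(X((3 + 1)*((-1 - 5)*6 + 4)) + 8) = ((½)/(-4))*(20 + 8) = ((½)*(-¼))*28 = -⅛*28 = -7/2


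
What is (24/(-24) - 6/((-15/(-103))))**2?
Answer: 44521/25 ≈ 1780.8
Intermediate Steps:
(24/(-24) - 6/((-15/(-103))))**2 = (24*(-1/24) - 6/((-15*(-1/103))))**2 = (-1 - 6/15/103)**2 = (-1 - 6*103/15)**2 = (-1 - 206/5)**2 = (-211/5)**2 = 44521/25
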